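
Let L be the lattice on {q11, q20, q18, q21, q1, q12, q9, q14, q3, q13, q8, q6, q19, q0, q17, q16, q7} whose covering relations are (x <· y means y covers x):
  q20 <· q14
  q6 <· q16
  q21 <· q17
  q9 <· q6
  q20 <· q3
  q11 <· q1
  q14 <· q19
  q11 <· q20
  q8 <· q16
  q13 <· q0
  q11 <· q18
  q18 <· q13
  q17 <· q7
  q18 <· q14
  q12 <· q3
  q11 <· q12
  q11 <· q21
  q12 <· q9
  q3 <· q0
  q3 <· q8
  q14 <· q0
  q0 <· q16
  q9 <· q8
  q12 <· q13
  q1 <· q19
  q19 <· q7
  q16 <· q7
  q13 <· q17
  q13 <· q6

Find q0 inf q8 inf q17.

Common lower bounds of {q0, q8, q17}: q11, q12.
The greatest among these is q12.

q12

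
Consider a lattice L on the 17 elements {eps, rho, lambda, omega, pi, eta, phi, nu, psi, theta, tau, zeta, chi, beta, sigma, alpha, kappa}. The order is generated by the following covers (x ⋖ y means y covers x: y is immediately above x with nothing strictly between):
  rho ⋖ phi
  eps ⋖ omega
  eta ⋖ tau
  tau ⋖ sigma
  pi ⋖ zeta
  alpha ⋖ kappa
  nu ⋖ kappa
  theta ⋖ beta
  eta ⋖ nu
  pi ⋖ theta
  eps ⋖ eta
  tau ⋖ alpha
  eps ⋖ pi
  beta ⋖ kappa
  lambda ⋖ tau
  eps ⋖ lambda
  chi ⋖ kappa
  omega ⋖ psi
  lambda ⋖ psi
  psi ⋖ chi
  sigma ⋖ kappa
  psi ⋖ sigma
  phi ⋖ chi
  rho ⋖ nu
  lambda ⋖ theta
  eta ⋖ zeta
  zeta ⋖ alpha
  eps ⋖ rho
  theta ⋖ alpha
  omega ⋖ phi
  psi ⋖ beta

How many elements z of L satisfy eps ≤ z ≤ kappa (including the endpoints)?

The interval [eps, kappa] = {alpha, beta, chi, eps, eta, kappa, lambda, nu, omega, phi, pi, psi, rho, sigma, tau, theta, zeta}, which has 17 elements.

17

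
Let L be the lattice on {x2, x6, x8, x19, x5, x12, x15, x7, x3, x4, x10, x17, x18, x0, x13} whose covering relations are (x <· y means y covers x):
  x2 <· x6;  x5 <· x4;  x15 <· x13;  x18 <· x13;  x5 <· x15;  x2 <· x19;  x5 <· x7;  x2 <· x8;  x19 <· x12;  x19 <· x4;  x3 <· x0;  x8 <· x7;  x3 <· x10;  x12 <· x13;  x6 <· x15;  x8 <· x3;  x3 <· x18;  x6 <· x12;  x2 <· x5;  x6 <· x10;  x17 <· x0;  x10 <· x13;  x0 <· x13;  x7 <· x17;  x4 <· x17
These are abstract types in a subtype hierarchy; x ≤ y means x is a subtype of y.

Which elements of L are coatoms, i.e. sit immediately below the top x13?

x0, x10, x12, x15, x18

The coatoms are exactly the elements covered by x13: x0, x10, x12, x15, x18.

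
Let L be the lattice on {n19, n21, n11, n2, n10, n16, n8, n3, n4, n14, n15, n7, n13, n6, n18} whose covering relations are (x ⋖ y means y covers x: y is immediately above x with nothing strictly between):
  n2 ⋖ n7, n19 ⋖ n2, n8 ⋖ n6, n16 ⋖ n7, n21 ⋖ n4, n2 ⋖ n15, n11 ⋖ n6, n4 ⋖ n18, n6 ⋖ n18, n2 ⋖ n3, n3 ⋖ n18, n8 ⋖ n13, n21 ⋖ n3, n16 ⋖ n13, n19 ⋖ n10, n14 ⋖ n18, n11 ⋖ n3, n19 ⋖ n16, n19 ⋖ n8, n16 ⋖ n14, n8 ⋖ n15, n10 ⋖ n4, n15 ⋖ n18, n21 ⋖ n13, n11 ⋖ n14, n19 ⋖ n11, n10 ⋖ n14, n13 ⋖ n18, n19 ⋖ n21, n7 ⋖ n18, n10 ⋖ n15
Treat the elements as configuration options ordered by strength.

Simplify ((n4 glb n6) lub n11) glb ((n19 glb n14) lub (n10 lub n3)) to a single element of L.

n11

n4 ∧ n6 = n19
n19 ∨ n11 = n11
n19 ∧ n14 = n19
n10 ∨ n3 = n18
n19 ∨ n18 = n18
n11 ∧ n18 = n11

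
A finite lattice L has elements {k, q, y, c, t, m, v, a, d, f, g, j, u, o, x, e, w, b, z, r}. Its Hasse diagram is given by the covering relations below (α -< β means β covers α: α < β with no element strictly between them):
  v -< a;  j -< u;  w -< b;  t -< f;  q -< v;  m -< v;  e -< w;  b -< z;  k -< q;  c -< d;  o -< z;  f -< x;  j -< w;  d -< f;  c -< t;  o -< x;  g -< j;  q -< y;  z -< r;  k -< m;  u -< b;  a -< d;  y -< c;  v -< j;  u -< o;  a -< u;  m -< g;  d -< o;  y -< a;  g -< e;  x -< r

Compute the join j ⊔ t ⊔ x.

Common upper bounds of {j, t, x}: r, x.
The least among these is x.

x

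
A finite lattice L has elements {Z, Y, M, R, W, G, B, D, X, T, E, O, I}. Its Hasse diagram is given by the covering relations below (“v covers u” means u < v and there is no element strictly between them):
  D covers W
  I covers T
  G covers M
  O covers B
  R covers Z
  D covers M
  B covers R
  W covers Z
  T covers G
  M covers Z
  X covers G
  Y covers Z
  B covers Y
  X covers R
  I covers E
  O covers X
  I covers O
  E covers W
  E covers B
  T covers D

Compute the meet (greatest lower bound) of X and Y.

Common lower bounds of {X, Y}: Z.
The greatest among these is Z.

Z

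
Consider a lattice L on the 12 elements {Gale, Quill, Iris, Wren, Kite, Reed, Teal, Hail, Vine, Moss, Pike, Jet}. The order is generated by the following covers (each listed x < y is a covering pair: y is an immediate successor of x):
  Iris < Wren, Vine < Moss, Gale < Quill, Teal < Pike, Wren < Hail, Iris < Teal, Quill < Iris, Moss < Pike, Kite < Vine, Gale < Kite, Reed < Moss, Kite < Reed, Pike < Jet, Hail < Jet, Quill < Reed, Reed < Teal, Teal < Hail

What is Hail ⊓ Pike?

Teal

Common lower bounds of {Hail, Pike}: Gale, Iris, Kite, Quill, Reed, Teal.
The greatest among these is Teal.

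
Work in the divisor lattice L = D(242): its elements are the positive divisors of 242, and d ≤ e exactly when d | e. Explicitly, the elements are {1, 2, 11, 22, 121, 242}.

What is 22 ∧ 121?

Common lower bounds of {22, 121}: 1, 11.
The greatest among these is 11.

11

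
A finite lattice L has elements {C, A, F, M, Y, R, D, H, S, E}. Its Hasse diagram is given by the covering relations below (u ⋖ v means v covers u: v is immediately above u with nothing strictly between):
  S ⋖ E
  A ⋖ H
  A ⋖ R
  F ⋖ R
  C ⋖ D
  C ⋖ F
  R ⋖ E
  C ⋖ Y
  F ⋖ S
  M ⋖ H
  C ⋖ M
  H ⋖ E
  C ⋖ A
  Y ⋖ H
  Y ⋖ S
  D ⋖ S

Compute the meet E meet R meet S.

F

Common lower bounds of {E, R, S}: C, F.
The greatest among these is F.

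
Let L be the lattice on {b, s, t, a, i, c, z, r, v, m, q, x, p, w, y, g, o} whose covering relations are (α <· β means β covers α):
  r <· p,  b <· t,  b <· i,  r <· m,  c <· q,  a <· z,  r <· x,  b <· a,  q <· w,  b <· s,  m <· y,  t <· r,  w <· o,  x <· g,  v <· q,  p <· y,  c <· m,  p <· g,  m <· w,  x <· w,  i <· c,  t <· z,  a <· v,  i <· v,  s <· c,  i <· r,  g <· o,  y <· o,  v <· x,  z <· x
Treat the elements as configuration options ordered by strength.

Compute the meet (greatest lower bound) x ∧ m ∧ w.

Common lower bounds of {x, m, w}: b, i, r, t.
The greatest among these is r.

r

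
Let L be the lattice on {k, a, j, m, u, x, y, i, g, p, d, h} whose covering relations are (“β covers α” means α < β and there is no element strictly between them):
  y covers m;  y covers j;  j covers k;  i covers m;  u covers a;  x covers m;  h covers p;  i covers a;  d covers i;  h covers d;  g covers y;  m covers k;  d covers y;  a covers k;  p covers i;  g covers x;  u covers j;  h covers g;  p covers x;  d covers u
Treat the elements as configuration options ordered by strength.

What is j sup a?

u

Common upper bounds of {j, a}: d, h, u.
The least among these is u.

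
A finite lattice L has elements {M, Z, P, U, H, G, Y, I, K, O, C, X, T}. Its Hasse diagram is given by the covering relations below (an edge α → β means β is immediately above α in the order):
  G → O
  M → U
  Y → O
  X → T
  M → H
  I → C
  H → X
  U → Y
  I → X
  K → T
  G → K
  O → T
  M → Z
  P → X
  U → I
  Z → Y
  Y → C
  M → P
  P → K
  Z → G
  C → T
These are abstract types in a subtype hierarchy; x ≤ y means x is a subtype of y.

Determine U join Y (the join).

Y

Common upper bounds of {U, Y}: C, O, T, Y.
The least among these is Y.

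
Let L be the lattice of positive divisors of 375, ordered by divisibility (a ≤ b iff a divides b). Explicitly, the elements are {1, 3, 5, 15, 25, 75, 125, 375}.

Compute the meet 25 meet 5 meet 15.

Common lower bounds of {25, 5, 15}: 1, 5.
The greatest among these is 5.

5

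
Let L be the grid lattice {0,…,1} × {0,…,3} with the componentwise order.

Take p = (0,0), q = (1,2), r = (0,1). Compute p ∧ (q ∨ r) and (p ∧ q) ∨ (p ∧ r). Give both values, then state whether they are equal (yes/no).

q ∨ r = (1,2), so p ∧ (q ∨ r) = (0,0) ∧ (1,2) = (0,0).
p ∧ q = (0,0) and p ∧ r = (0,0), so (p ∧ q) ∨ (p ∧ r) = (0,0) ∨ (0,0) = (0,0).
Equal: yes.

(0,0); (0,0); yes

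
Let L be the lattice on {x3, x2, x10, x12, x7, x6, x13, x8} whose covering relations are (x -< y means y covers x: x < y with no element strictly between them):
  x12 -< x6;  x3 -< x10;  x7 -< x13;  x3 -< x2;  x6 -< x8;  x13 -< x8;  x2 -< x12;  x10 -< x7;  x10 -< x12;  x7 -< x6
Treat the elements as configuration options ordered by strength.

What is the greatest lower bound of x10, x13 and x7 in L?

x10

Common lower bounds of {x10, x13, x7}: x10, x3.
The greatest among these is x10.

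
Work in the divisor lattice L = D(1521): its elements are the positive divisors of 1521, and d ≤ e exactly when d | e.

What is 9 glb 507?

3

In the divisibility order, the meet is the greatest common divisor: gcd(9, 507) = 3.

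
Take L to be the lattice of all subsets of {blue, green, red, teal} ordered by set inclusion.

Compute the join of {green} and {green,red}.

{green,red}

Common upper bounds of {{green}, {green,red}}: {blue,green,red,teal}, {blue,green,red}, {green,red,teal}, {green,red}.
The least among these is {green,red}.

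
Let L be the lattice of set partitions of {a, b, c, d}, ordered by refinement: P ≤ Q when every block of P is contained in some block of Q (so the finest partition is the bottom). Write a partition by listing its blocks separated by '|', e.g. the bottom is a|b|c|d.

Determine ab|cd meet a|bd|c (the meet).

The meet (common refinement) of ab|cd and a|bd|c intersects blocks pairwise, giving a|b|c|d.

a|b|c|d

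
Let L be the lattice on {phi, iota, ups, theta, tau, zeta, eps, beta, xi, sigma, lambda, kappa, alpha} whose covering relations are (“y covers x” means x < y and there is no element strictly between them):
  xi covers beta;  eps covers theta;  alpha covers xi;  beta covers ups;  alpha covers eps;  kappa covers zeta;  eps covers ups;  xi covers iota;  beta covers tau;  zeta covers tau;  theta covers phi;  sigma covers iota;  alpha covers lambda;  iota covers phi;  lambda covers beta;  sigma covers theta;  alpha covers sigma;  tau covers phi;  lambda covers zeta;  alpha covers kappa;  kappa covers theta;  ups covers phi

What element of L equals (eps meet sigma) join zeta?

kappa

eps ∧ sigma = theta
theta ∨ zeta = kappa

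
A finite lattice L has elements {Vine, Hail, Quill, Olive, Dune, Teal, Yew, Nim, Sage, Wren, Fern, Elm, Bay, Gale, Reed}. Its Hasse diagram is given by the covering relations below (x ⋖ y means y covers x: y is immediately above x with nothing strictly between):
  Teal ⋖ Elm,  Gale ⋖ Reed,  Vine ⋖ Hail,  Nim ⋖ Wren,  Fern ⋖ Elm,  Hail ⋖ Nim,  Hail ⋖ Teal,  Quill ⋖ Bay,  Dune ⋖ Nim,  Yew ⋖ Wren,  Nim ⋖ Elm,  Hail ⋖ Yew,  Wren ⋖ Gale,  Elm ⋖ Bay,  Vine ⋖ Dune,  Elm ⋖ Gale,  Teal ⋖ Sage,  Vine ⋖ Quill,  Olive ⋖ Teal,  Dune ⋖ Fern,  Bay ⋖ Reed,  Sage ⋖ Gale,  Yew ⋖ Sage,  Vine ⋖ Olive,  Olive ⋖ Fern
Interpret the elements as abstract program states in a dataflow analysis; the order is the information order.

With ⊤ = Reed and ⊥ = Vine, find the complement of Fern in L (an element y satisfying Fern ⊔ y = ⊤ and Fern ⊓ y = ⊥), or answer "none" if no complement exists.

For every candidate y, either Fern ∨ y ≠ Reed or Fern ∧ y ≠ Vine; no complement exists.

none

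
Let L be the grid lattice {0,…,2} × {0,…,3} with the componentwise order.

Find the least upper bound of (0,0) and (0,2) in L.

(0,2)

Common upper bounds of {(0,0), (0,2)}: (0,2), (0,3), (1,2), (1,3), (2,2), (2,3).
The least among these is (0,2).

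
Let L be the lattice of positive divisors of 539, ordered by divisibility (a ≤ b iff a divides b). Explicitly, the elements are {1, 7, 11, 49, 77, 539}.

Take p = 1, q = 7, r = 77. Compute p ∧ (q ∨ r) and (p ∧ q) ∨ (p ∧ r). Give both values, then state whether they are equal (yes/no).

1; 1; yes

q ∨ r = 77, so p ∧ (q ∨ r) = 1 ∧ 77 = 1.
p ∧ q = 1 and p ∧ r = 1, so (p ∧ q) ∨ (p ∧ r) = 1 ∨ 1 = 1.
Equal: yes.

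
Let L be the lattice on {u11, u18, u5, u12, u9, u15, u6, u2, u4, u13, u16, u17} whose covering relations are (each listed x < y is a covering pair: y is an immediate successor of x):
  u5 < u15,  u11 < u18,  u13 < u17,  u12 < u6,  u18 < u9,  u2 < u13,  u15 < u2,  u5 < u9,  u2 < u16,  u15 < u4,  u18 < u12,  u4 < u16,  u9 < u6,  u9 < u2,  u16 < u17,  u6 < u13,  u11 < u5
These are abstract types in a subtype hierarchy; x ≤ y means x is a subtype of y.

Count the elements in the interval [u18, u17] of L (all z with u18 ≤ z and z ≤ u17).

8

The interval [u18, u17] = {u12, u13, u16, u17, u18, u2, u6, u9}, which has 8 elements.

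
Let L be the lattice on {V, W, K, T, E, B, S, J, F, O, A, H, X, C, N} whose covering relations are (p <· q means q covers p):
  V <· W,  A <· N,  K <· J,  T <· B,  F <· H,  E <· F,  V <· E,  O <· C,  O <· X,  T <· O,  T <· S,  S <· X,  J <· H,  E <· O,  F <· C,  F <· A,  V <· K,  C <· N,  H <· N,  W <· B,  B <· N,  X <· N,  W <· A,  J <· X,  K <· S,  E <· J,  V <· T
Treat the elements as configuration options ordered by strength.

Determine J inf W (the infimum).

V

Common lower bounds of {J, W}: V.
The greatest among these is V.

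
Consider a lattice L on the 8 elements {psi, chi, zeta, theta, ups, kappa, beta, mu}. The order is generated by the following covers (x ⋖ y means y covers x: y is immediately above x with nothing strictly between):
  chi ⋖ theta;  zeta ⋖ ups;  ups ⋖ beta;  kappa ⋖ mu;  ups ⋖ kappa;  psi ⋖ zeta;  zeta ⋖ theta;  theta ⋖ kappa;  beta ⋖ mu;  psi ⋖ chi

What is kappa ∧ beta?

Common lower bounds of {kappa, beta}: psi, ups, zeta.
The greatest among these is ups.

ups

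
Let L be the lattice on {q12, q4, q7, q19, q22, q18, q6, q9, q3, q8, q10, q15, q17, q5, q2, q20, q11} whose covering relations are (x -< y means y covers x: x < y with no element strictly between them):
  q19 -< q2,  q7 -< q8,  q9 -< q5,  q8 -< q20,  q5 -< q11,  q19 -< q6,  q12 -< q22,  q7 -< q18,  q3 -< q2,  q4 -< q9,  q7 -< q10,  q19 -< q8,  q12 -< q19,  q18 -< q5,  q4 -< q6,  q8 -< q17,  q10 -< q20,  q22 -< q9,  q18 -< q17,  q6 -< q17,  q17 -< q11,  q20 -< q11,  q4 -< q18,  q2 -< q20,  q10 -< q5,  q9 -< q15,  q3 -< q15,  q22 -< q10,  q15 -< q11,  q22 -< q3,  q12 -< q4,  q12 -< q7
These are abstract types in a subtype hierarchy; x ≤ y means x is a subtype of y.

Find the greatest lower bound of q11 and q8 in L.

Common lower bounds of {q11, q8}: q12, q19, q7, q8.
The greatest among these is q8.

q8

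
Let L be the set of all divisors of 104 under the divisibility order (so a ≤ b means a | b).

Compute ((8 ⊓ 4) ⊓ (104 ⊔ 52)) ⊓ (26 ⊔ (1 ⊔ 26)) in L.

2

8 ∧ 4 = 4
104 ∨ 52 = 104
4 ∧ 104 = 4
1 ∨ 26 = 26
26 ∨ 26 = 26
4 ∧ 26 = 2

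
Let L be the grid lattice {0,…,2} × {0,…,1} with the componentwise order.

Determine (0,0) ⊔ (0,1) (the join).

In a product of chains, the join is componentwise max, giving (0,1).

(0,1)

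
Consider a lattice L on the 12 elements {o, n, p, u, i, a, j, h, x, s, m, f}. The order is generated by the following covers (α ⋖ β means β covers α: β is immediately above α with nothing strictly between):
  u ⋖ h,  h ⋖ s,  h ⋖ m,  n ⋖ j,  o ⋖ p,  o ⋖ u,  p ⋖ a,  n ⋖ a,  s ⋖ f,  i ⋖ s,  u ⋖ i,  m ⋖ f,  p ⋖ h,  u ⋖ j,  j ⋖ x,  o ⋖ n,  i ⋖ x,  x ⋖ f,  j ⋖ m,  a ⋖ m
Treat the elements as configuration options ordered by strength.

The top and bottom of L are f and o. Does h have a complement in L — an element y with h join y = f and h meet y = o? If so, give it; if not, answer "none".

For every candidate y, either h ∨ y ≠ f or h ∧ y ≠ o; no complement exists.

none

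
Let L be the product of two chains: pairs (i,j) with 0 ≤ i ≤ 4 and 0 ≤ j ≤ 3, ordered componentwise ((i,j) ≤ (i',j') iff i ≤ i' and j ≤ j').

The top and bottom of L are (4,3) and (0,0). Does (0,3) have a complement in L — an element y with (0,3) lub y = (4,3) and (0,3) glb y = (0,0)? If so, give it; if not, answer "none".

(4,0)

Need y with (0,3) ∨ y = (4,3) and (0,3) ∧ y = (0,0).
Checking each element gives: (4,0).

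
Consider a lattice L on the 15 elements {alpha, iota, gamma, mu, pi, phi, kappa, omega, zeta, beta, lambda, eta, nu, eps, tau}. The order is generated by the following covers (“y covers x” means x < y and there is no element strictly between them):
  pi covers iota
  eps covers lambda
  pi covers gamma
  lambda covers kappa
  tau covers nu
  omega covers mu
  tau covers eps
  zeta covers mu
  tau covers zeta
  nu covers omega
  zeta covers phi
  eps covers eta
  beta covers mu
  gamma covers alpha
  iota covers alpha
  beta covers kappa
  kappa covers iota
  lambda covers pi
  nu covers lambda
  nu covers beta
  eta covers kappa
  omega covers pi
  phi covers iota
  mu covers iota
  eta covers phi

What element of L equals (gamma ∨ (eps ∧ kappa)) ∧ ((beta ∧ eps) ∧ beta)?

eps ∧ kappa = kappa
gamma ∨ kappa = lambda
beta ∧ eps = kappa
kappa ∧ beta = kappa
lambda ∧ kappa = kappa

kappa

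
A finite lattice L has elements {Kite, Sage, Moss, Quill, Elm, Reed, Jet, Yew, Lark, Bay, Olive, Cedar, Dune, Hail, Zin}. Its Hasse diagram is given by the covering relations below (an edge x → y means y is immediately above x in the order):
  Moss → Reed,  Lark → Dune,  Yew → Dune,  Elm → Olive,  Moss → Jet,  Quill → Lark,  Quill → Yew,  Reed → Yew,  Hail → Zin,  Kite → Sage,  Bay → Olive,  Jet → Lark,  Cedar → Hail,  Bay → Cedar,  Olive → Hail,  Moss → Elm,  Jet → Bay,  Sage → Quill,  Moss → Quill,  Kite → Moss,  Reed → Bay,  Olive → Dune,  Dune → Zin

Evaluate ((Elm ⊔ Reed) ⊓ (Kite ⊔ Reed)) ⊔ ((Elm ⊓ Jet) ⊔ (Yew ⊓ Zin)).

Elm ∨ Reed = Olive
Kite ∨ Reed = Reed
Olive ∧ Reed = Reed
Elm ∧ Jet = Moss
Yew ∧ Zin = Yew
Moss ∨ Yew = Yew
Reed ∨ Yew = Yew

Yew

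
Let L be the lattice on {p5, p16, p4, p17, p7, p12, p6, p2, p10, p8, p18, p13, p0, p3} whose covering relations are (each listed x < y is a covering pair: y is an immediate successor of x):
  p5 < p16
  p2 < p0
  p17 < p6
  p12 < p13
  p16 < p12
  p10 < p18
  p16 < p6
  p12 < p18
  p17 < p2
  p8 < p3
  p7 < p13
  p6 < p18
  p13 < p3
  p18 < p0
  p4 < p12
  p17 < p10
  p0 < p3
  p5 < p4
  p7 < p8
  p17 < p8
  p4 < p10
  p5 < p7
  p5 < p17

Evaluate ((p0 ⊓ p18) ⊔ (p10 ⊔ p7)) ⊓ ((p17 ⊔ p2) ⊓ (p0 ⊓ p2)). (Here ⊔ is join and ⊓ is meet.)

p0 ∧ p18 = p18
p10 ∨ p7 = p3
p18 ∨ p3 = p3
p17 ∨ p2 = p2
p0 ∧ p2 = p2
p2 ∧ p2 = p2
p3 ∧ p2 = p2

p2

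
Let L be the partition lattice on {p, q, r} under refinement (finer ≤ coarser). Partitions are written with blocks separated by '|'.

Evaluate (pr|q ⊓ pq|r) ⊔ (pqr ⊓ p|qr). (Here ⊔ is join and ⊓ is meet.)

pr|q ∧ pq|r = p|q|r
pqr ∧ p|qr = p|qr
p|q|r ∨ p|qr = p|qr

p|qr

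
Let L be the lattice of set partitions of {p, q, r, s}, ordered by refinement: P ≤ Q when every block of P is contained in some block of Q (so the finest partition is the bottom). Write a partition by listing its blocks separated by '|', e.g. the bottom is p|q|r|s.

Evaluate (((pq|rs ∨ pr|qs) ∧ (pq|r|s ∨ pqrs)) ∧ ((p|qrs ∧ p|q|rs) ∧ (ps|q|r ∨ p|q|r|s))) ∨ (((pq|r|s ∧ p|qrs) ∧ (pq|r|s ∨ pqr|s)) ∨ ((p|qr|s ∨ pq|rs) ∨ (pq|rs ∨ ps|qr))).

pq|rs ∨ pr|qs = pqrs
pq|r|s ∨ pqrs = pqrs
pqrs ∧ pqrs = pqrs
p|qrs ∧ p|q|rs = p|q|rs
ps|q|r ∨ p|q|r|s = ps|q|r
p|q|rs ∧ ps|q|r = p|q|r|s
pqrs ∧ p|q|r|s = p|q|r|s
pq|r|s ∧ p|qrs = p|q|r|s
pq|r|s ∨ pqr|s = pqr|s
p|q|r|s ∧ pqr|s = p|q|r|s
p|qr|s ∨ pq|rs = pqrs
pq|rs ∨ ps|qr = pqrs
pqrs ∨ pqrs = pqrs
p|q|r|s ∨ pqrs = pqrs
p|q|r|s ∨ pqrs = pqrs

pqrs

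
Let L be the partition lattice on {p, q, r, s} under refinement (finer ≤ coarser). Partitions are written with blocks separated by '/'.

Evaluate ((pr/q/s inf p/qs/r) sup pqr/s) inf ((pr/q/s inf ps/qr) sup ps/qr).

pr/q/s ∧ p/qs/r = p/q/r/s
p/q/r/s ∨ pqr/s = pqr/s
pr/q/s ∧ ps/qr = p/q/r/s
p/q/r/s ∨ ps/qr = ps/qr
pqr/s ∧ ps/qr = p/qr/s

p/qr/s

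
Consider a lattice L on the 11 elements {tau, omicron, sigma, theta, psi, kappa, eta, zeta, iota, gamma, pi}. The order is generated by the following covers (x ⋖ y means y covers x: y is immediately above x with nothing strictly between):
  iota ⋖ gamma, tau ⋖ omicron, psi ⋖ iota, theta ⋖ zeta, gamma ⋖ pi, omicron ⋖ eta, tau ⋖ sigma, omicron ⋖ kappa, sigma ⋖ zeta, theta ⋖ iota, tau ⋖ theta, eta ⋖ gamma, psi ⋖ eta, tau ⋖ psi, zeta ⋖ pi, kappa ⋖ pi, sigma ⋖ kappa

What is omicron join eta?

eta

Common upper bounds of {omicron, eta}: eta, gamma, pi.
The least among these is eta.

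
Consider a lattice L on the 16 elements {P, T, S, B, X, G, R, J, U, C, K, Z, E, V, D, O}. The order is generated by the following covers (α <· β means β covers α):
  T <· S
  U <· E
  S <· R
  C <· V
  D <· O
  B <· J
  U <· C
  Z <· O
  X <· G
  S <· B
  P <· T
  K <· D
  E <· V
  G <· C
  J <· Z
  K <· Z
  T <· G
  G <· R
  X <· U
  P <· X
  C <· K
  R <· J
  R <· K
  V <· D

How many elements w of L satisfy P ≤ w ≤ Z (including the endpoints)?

The interval [P, Z] = {B, C, G, J, K, P, R, S, T, U, X, Z}, which has 12 elements.

12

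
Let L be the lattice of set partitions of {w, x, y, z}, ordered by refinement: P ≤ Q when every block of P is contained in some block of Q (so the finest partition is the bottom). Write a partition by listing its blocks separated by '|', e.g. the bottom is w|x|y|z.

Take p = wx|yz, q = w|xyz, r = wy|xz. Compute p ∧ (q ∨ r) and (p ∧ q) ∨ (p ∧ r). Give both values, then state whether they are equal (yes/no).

wx|yz; w|x|yz; no

q ∨ r = wxyz, so p ∧ (q ∨ r) = wx|yz ∧ wxyz = wx|yz.
p ∧ q = w|x|yz and p ∧ r = w|x|y|z, so (p ∧ q) ∨ (p ∧ r) = w|x|yz ∨ w|x|y|z = w|x|yz.
Equal: no.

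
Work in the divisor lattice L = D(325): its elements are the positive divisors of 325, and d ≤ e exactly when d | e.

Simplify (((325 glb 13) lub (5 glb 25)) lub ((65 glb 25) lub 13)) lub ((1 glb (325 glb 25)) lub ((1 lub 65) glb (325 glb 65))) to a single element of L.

65

325 ∧ 13 = 13
5 ∧ 25 = 5
13 ∨ 5 = 65
65 ∧ 25 = 5
5 ∨ 13 = 65
65 ∨ 65 = 65
325 ∧ 25 = 25
1 ∧ 25 = 1
1 ∨ 65 = 65
325 ∧ 65 = 65
65 ∧ 65 = 65
1 ∨ 65 = 65
65 ∨ 65 = 65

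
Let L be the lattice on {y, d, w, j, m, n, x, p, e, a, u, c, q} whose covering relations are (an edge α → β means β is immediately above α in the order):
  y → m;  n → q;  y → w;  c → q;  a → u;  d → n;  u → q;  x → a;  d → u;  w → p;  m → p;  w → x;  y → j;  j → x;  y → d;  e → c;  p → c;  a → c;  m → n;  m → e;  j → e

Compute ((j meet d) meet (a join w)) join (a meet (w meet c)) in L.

j ∧ d = y
a ∨ w = a
y ∧ a = y
w ∧ c = w
a ∧ w = w
y ∨ w = w

w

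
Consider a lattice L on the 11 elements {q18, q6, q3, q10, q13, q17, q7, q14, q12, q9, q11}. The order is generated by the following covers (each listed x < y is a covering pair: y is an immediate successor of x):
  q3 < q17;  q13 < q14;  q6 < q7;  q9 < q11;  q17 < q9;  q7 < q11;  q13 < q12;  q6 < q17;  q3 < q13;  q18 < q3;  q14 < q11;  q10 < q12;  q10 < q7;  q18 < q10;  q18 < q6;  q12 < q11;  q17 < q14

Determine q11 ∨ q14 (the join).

Common upper bounds of {q11, q14}: q11.
The least among these is q11.

q11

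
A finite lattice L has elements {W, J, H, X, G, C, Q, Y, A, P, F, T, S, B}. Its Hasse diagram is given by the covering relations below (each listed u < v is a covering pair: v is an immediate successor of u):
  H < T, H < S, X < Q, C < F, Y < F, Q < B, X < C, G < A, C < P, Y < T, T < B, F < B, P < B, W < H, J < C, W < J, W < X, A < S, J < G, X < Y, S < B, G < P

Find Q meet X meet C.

Common lower bounds of {Q, X, C}: W, X.
The greatest among these is X.

X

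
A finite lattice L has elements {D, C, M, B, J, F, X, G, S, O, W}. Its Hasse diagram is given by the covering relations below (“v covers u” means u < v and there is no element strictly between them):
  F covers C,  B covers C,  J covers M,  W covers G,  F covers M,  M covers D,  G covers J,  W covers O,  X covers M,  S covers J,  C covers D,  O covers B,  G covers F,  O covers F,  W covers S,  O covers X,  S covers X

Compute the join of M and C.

Common upper bounds of {M, C}: F, G, O, W.
The least among these is F.

F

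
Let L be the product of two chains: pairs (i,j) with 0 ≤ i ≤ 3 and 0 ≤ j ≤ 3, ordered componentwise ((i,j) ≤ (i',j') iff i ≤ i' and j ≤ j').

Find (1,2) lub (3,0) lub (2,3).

In a product of chains, the join is componentwise max, giving (3,3).

(3,3)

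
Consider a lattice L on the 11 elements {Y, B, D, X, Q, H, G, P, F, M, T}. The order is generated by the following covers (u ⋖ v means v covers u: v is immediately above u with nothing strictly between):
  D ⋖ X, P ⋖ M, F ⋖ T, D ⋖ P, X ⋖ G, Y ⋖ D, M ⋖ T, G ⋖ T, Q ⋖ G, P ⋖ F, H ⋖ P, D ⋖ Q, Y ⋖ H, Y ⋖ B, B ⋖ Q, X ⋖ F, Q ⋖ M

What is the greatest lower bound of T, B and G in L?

B

Common lower bounds of {T, B, G}: B, Y.
The greatest among these is B.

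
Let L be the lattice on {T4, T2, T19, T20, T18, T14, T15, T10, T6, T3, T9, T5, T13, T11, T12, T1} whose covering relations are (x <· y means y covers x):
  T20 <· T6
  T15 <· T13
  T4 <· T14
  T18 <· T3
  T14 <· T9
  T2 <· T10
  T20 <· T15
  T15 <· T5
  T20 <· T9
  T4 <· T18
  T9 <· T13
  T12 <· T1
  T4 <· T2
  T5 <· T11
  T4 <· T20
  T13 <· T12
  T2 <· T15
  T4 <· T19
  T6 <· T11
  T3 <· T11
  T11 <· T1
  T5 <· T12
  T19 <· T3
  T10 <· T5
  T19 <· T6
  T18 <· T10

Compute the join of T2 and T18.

Common upper bounds of {T2, T18}: T1, T10, T11, T12, T5.
The least among these is T10.

T10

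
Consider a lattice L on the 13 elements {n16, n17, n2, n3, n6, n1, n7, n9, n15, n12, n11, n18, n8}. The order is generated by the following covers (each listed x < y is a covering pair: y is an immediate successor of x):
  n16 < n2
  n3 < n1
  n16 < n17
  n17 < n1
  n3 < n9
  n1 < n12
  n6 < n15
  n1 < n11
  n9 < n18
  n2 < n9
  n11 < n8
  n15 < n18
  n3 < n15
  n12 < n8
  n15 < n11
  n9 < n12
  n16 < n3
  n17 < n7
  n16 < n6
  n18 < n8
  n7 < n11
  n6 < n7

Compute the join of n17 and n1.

n1

Common upper bounds of {n17, n1}: n1, n11, n12, n8.
The least among these is n1.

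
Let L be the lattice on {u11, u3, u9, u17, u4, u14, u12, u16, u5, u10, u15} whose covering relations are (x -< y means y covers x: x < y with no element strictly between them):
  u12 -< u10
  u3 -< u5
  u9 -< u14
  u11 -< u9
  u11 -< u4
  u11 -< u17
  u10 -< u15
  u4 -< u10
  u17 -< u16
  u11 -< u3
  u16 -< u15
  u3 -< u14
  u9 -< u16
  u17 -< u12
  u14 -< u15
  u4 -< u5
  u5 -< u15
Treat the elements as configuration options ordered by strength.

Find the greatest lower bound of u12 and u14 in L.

Common lower bounds of {u12, u14}: u11.
The greatest among these is u11.

u11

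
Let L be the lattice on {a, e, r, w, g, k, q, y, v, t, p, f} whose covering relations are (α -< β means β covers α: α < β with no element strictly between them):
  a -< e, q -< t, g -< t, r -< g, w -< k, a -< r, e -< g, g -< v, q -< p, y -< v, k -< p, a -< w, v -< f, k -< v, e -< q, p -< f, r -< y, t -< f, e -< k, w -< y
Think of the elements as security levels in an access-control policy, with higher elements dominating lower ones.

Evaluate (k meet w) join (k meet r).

w

k ∧ w = w
k ∧ r = a
w ∨ a = w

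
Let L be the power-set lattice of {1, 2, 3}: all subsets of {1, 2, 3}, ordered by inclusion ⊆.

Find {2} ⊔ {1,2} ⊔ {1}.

Under ⊆, join is union: {2} ∪ {1,2} ∪ {1} = {1,2}.

{1,2}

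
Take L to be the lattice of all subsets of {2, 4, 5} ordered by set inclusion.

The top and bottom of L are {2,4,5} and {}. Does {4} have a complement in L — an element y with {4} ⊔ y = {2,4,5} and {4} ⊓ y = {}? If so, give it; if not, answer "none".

Need y with {4} ∨ y = {2,4,5} and {4} ∧ y = {}.
Checking each element gives: {2,5}.

{2,5}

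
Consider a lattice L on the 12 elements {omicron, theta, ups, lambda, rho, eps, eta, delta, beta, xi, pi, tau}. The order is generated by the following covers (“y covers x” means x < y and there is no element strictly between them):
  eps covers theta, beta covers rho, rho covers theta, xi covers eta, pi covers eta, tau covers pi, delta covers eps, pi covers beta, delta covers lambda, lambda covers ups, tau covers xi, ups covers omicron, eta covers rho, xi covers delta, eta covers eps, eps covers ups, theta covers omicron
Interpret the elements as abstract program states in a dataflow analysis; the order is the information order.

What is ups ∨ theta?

eps

Common upper bounds of {ups, theta}: delta, eps, eta, pi, tau, xi.
The least among these is eps.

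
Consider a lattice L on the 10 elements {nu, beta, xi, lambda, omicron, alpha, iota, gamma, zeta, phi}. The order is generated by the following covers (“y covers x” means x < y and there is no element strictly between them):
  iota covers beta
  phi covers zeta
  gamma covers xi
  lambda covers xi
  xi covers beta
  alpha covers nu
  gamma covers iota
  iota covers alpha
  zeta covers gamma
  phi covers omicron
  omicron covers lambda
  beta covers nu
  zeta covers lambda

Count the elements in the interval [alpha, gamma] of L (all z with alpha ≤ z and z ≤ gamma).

The interval [alpha, gamma] = {alpha, gamma, iota}, which has 3 elements.

3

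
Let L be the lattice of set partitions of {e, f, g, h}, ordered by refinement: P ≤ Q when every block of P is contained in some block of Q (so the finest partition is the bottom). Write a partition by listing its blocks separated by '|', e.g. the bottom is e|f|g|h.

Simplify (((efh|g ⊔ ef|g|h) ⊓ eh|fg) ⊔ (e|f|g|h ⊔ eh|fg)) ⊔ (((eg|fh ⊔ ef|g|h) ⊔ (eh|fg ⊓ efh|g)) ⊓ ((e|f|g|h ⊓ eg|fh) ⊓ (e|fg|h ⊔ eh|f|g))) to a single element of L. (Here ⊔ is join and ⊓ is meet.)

eh|fg

efh|g ∨ ef|g|h = efh|g
efh|g ∧ eh|fg = eh|f|g
e|f|g|h ∨ eh|fg = eh|fg
eh|f|g ∨ eh|fg = eh|fg
eg|fh ∨ ef|g|h = efgh
eh|fg ∧ efh|g = eh|f|g
efgh ∨ eh|f|g = efgh
e|f|g|h ∧ eg|fh = e|f|g|h
e|fg|h ∨ eh|f|g = eh|fg
e|f|g|h ∧ eh|fg = e|f|g|h
efgh ∧ e|f|g|h = e|f|g|h
eh|fg ∨ e|f|g|h = eh|fg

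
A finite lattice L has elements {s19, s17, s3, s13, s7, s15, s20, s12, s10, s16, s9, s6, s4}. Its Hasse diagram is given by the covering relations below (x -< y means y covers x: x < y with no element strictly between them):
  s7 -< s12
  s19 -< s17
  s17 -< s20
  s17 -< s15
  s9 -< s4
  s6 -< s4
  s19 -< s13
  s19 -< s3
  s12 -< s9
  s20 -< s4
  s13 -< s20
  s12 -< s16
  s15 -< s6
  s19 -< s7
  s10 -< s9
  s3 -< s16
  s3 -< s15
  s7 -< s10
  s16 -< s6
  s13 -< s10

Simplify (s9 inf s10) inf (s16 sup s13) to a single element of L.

s10

s9 ∧ s10 = s10
s16 ∨ s13 = s4
s10 ∧ s4 = s10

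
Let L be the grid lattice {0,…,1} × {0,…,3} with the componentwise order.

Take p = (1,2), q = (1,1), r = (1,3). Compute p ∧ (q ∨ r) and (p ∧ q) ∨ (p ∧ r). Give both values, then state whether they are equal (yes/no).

(1,2); (1,2); yes

q ∨ r = (1,3), so p ∧ (q ∨ r) = (1,2) ∧ (1,3) = (1,2).
p ∧ q = (1,1) and p ∧ r = (1,2), so (p ∧ q) ∨ (p ∧ r) = (1,1) ∨ (1,2) = (1,2).
Equal: yes.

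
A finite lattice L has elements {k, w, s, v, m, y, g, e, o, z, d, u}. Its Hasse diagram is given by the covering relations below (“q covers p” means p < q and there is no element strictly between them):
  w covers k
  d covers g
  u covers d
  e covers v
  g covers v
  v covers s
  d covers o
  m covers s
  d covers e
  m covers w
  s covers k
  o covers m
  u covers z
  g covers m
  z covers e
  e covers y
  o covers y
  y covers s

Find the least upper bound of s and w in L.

m

Common upper bounds of {s, w}: d, g, m, o, u.
The least among these is m.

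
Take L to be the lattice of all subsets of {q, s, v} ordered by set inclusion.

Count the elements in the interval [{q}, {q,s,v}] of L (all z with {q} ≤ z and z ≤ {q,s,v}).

The interval [{q}, {q,s,v}] = {{q,s,v}, {q,s}, {q,v}, {q}}, which has 4 elements.

4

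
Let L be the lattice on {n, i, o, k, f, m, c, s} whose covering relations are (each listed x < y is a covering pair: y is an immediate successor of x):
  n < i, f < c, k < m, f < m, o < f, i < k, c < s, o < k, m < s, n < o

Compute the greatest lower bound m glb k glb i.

Common lower bounds of {m, k, i}: i, n.
The greatest among these is i.

i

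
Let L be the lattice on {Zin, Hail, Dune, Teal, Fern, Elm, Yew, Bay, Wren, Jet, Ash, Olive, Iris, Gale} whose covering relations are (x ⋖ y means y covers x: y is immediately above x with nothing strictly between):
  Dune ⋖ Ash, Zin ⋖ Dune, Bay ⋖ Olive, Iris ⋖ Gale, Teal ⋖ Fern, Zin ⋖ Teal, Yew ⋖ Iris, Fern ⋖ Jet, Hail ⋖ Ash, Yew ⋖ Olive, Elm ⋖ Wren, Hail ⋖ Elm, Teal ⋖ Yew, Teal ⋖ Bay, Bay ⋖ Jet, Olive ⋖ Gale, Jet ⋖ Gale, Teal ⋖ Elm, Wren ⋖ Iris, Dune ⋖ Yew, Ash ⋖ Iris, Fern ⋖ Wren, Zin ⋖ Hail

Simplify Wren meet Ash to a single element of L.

Wren ∧ Ash = Hail

Hail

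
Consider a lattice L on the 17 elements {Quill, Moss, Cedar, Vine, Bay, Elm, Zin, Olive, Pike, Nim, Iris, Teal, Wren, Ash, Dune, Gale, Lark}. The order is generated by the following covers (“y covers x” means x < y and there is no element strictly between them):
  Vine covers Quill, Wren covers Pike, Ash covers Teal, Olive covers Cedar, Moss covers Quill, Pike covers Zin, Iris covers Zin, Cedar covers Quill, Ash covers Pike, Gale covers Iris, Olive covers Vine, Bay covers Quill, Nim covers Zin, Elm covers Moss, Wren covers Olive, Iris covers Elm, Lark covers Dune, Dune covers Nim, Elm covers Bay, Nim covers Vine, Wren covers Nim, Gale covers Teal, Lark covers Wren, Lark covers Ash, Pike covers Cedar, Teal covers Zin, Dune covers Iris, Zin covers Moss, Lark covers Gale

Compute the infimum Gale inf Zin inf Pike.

Common lower bounds of {Gale, Zin, Pike}: Moss, Quill, Zin.
The greatest among these is Zin.

Zin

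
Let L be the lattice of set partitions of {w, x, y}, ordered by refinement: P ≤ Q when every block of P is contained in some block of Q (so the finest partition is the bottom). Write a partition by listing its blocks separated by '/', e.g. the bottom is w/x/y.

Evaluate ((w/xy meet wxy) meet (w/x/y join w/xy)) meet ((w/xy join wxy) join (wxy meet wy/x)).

w/xy

w/xy ∧ wxy = w/xy
w/x/y ∨ w/xy = w/xy
w/xy ∧ w/xy = w/xy
w/xy ∨ wxy = wxy
wxy ∧ wy/x = wy/x
wxy ∨ wy/x = wxy
w/xy ∧ wxy = w/xy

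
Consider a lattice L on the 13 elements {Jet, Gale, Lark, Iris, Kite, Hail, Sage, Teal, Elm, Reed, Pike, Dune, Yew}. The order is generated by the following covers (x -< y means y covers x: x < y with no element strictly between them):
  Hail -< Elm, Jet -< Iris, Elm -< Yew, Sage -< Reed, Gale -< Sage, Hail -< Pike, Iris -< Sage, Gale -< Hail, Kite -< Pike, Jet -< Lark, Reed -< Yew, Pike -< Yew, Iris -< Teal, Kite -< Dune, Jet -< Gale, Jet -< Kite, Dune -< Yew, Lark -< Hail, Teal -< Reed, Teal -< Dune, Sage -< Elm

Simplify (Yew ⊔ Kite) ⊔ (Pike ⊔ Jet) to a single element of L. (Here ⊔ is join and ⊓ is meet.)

Yew ∨ Kite = Yew
Pike ∨ Jet = Pike
Yew ∨ Pike = Yew

Yew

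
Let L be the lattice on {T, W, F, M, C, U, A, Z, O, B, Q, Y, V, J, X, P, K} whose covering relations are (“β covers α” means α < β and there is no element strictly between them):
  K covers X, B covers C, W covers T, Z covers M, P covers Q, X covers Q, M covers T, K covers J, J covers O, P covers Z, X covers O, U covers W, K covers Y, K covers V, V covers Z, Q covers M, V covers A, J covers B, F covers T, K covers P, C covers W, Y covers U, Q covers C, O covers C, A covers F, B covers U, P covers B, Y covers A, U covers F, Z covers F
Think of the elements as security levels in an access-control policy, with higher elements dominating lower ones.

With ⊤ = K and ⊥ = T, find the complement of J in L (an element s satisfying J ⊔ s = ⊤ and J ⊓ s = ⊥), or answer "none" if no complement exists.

Need s with J ∨ s = K and J ∧ s = T.
Checking each element gives: M.

M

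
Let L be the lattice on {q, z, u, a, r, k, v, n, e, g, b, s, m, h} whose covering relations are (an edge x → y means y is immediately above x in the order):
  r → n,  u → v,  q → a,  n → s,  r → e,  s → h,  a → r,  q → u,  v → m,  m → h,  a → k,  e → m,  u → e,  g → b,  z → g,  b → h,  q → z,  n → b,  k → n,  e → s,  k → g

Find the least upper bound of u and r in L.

e

Common upper bounds of {u, r}: e, h, m, s.
The least among these is e.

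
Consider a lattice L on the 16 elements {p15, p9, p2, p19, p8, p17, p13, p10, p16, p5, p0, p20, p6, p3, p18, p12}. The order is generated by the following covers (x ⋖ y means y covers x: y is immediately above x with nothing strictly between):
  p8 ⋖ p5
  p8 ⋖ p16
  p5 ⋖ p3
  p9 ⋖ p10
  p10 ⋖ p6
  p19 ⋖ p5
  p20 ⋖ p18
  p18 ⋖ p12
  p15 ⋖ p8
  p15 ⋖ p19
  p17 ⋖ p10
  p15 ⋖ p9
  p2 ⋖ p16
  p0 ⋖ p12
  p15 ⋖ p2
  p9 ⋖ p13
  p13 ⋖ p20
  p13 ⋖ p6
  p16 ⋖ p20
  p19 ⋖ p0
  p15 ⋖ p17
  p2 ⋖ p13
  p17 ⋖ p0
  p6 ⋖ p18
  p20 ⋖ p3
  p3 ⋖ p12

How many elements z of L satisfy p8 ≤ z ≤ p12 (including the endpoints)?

The interval [p8, p12] = {p12, p16, p18, p20, p3, p5, p8}, which has 7 elements.

7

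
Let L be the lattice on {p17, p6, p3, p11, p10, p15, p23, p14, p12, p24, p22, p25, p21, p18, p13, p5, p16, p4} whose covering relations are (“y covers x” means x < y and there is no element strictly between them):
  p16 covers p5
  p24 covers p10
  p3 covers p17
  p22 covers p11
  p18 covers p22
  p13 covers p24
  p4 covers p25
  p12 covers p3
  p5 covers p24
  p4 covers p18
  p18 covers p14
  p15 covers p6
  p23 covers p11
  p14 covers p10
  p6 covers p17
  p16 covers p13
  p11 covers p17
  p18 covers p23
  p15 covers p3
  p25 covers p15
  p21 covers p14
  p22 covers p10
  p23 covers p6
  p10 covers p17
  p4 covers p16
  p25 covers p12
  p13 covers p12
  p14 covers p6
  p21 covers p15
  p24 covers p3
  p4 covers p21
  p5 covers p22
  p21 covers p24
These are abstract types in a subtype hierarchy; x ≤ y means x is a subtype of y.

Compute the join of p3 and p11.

p5

Common upper bounds of {p3, p11}: p16, p4, p5.
The least among these is p5.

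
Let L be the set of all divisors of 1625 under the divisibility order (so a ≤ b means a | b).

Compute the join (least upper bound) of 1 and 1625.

Common upper bounds of {1, 1625}: 1625.
The least among these is 1625.

1625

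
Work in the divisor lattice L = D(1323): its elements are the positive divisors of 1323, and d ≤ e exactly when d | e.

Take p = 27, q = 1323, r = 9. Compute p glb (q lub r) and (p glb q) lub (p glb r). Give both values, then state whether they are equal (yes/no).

27; 27; yes

q lub r = 1323, so p glb (q lub r) = 27 glb 1323 = 27.
p glb q = 27 and p glb r = 9, so (p glb q) lub (p glb r) = 27 lub 9 = 27.
Equal: yes.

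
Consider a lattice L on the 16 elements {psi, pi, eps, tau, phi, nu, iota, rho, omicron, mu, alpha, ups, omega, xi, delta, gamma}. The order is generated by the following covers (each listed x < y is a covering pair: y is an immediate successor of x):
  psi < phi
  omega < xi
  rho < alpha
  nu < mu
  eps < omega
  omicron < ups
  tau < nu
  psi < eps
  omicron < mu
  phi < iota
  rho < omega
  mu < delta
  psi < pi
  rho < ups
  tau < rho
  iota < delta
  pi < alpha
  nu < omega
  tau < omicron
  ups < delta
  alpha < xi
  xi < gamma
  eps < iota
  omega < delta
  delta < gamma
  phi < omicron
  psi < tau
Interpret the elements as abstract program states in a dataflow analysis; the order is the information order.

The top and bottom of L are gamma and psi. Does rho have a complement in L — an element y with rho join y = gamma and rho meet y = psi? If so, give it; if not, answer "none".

For every candidate y, either rho ∨ y ≠ gamma or rho ∧ y ≠ psi; no complement exists.

none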